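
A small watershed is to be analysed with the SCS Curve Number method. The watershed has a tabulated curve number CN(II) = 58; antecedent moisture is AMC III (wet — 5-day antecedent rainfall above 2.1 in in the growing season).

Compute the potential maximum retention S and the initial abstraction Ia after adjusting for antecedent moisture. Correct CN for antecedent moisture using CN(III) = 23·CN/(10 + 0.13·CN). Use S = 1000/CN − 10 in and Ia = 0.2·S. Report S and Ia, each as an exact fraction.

Wet (AMC III): CN(III) = 23·58/(10 + 0.13·58) = 1334/(877/50) = 66700/877 ≈ 76.055
Max retention: S = 1000/(66700/877) − 10 = 2100/667 in (≈ 3.148 in)
Initial abstraction Ia = S/5 = (2100/667)/5 = 420/667 ≈ 0.630 in

S = 2100/667 in ≈ 3.148 in; Ia = 420/667 in ≈ 0.630 in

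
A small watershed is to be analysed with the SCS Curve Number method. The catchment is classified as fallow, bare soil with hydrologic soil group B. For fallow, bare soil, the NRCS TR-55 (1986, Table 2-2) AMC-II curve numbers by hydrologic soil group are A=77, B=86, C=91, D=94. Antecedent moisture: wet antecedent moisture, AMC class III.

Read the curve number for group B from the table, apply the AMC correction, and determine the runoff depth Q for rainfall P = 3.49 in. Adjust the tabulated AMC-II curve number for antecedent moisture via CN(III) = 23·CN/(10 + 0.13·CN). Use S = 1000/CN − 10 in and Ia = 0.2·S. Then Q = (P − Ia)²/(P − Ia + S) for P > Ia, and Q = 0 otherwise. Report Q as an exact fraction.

NRCS table: fallow, bare soil, soil group B → CN(II) = 86
Adjust CN=86 to AMC III: 23·86/(10 + 0.13·86) → 1978 ÷ (1059/50) = 98900/1059 ≈ 93.390
Retention S: 1000/CN − 10 with CN=93.390 → S = 700/989 ≈ 0.708 in
Ia = 0.2·(700/989) = 140/989 in ≈ 0.142 in
P − Ia = 3.490 − 0.142 = 331161/98900 ≈ 3.348 in (> 0, runoff occurs)
Q = (331161/98900)²/((331161/98900) + 700/989) = (109667607921/9781210000)/(401161/98900) = 109667607921/39674822900 in ≈ 2.764 in

Q = 109667607921/39674822900 in ≈ 2.764 in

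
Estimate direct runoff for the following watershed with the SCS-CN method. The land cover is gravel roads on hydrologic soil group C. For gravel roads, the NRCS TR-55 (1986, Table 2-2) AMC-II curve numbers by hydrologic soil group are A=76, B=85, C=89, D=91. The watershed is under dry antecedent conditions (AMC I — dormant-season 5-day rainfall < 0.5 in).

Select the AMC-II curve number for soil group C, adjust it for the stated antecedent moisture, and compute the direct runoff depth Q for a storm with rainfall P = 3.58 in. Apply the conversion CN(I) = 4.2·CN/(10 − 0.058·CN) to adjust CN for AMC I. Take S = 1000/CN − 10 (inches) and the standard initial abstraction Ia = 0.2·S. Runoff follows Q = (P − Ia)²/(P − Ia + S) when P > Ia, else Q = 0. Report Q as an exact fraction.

Q = 78148761601/51822790950 in ≈ 1.508 in

NRCS table: gravel roads, soil group C → CN(II) = 89
Adjust CN=89 to AMC I: 4.2·89/(10 − 0.058·89) → (1869/5) ÷ (2419/500) = 186900/2419 ≈ 77.263
S = 1000/(186900/2419) − 10 = 5500/1869 in ≈ 2.943 in
Ia = 0.2S: 0.2·2.943 = 0.589 in (exactly 1100/1869)
P − Ia = 3.580 − 0.589 = 279551/93450 ≈ 2.991 in (> 0, runoff occurs)
Q = (279551/93450)²/((279551/93450) + 5500/1869) = (78148761601/8732902500)/(554551/93450) = 78148761601/51822790950 in ≈ 1.508 in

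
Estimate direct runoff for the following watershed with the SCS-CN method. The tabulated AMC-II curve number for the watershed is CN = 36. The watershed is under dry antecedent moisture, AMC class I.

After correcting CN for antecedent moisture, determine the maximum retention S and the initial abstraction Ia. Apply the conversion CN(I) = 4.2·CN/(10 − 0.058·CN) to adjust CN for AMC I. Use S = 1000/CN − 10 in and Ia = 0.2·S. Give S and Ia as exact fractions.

Dry (AMC I): CN(I) = 4.2·36/(10 − 0.058·36) = (756/5)/(989/125) = 18900/989 ≈ 19.110
Max retention: S = 1000/(18900/989) − 10 = 8000/189 in (≈ 42.328 in)
Initial abstraction Ia = S/5 = (8000/189)/5 = 1600/189 ≈ 8.466 in

S = 8000/189 in ≈ 42.328 in; Ia = 1600/189 in ≈ 8.466 in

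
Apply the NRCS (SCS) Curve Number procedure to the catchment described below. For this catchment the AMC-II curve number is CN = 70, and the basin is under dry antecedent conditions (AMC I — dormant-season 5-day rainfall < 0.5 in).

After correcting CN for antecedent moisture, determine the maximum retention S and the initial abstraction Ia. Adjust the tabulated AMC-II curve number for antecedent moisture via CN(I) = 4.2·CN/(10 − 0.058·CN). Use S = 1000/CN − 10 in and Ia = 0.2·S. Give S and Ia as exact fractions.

Adjust CN=70 to AMC I: 4.2·70/(10 − 0.058·70) → 294 ÷ (297/50) = 4900/99 ≈ 49.495
S = 1000/(4900/99) − 10 = 500/49 in ≈ 10.204 in
Initial abstraction Ia = S/5 = (500/49)/5 = 100/49 ≈ 2.041 in

S = 500/49 in ≈ 10.204 in; Ia = 100/49 in ≈ 2.041 in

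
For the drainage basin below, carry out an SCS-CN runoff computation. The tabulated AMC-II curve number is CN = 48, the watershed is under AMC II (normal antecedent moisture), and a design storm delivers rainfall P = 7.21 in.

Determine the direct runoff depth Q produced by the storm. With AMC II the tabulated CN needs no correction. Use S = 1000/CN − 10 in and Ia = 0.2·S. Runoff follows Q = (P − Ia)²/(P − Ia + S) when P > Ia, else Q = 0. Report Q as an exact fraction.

Average conditions: CN = 48 (no AMC adjustment).
S = 1000/48 − 10 = 65/6 in ≈ 10.833 in
Initial abstraction Ia = S/5 = (65/6)/5 = 13/6 ≈ 2.167 in
P − Ia = 7.210 − 2.167 = 1513/300 ≈ 5.043 in (> 0, runoff occurs)
Q = (1513/300)²/((1513/300) + 65/6) = (2289169/90000)/(4763/300) = 2289169/1428900 in ≈ 1.602 in

Q = 2289169/1428900 in ≈ 1.602 in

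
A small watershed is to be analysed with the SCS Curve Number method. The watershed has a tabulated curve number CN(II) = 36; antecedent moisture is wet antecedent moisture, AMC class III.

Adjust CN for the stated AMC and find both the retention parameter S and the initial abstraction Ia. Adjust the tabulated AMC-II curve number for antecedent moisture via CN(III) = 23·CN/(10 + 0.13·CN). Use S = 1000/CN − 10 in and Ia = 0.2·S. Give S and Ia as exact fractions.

CN(III) from CN(II)=36: (23·36)/(10 + 0.13·36) = 20700/367 ≈ 56.403
Max retention: S = 1000/(20700/367) − 10 = 1600/207 in (≈ 7.729 in)
Ia = 0.2S: 0.2·7.729 = 1.546 in (exactly 320/207)

S = 1600/207 in ≈ 7.729 in; Ia = 320/207 in ≈ 1.546 in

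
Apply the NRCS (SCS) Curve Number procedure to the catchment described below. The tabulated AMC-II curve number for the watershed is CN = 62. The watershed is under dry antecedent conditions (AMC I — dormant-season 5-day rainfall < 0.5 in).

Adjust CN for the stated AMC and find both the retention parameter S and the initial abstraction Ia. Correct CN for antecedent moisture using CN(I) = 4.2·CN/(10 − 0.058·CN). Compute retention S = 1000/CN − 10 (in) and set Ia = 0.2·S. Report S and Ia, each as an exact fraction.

S = 9500/651 in ≈ 14.593 in; Ia = 1900/651 in ≈ 2.919 in

Adjust CN=62 to AMC I: 4.2·62/(10 − 0.058·62) → (1302/5) ÷ (1601/250) = 65100/1601 ≈ 40.662
Max retention: S = 1000/(65100/1601) − 10 = 9500/651 in (≈ 14.593 in)
Ia = 0.2S: 0.2·14.593 = 2.919 in (exactly 1900/651)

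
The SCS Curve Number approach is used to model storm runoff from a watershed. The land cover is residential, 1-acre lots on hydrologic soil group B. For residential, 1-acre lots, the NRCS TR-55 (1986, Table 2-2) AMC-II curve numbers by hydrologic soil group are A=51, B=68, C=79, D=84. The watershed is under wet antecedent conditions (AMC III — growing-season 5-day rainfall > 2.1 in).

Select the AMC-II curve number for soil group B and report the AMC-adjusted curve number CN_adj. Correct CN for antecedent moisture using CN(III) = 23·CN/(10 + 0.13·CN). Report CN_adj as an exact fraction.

NRCS table: residential, 1-acre lots, soil group B → CN(II) = 68
Adjust CN=68 to AMC III: 23·68/(10 + 0.13·68) → 1564 ÷ (471/25) = 39100/471 ≈ 83.015

CN_adj = 39100/471 ≈ 83.015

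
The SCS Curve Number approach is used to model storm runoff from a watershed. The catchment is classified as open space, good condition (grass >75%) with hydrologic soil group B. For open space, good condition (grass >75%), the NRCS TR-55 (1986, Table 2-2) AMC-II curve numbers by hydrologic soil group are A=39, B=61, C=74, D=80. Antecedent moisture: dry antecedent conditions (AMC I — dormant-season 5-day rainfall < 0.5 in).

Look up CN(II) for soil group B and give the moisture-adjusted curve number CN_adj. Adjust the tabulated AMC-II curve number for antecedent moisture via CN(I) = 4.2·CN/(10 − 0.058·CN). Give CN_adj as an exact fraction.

NRCS table: open space, good condition (grass >75%), soil group B → CN(II) = 61
Adjust CN=61 to AMC I: 4.2·61/(10 − 0.058·61) → (1281/5) ÷ (3231/500) = 42700/1077 ≈ 39.647

CN_adj = 42700/1077 ≈ 39.647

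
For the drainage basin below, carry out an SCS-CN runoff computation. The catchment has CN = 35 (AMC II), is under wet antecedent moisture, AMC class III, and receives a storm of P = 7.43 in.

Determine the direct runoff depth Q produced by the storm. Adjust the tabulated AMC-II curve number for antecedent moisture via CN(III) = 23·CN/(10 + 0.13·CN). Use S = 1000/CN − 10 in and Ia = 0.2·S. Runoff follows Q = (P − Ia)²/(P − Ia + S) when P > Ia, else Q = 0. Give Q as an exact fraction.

Q = 8765266129/3600330300 in ≈ 2.435 in

Wet (AMC III): CN(III) = 23·35/(10 + 0.13·35) = 805/(291/20) = 16100/291 ≈ 55.326
S = 1000/(16100/291) − 10 = 1300/161 in ≈ 8.075 in
Ia = 0.2S: 0.2·8.075 = 1.615 in (exactly 260/161)
Excess rainfall: 7.430 − 1.615 = 5.815 in; P > Ia so Q > 0
Q: (93623/16100)² ÷ (223623/16100) = 8765266129/3600330300 in (≈ 2.435 in)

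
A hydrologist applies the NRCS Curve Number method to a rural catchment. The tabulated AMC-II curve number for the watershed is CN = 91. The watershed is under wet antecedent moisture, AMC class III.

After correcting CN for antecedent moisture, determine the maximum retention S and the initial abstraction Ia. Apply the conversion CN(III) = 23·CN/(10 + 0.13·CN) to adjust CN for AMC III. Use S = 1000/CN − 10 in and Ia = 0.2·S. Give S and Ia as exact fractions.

Wet (AMC III): CN(III) = 23·91/(10 + 0.13·91) = 2093/(2183/100) = 209300/2183 ≈ 95.877
S = 1000/(209300/2183) − 10 = 900/2093 in ≈ 0.430 in
Initial abstraction Ia = S/5 = (900/2093)/5 = 180/2093 ≈ 0.086 in

S = 900/2093 in ≈ 0.430 in; Ia = 180/2093 in ≈ 0.086 in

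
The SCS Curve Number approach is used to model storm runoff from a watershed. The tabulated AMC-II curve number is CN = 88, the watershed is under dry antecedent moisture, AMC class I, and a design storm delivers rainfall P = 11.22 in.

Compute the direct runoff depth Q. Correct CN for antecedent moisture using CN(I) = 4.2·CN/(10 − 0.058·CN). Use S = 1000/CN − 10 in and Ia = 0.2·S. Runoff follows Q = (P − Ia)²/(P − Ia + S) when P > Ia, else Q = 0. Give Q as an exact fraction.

Dry (AMC I): CN(I) = 4.2·88/(10 − 0.058·88) = (1848/5)/(612/125) = 3850/51 ≈ 75.490
Max retention: S = 1000/(3850/51) − 10 = 250/77 in (≈ 3.247 in)
Ia = 0.2S: 0.2·3.247 = 0.649 in (exactly 50/77)
P − Ia = 11.220 − 0.649 = 40697/3850 ≈ 10.571 in (> 0, runoff occurs)
Q: (40697/3850)² ÷ (53197/3850) = 1656245809/204808450 in (≈ 8.087 in)

Q = 1656245809/204808450 in ≈ 8.087 in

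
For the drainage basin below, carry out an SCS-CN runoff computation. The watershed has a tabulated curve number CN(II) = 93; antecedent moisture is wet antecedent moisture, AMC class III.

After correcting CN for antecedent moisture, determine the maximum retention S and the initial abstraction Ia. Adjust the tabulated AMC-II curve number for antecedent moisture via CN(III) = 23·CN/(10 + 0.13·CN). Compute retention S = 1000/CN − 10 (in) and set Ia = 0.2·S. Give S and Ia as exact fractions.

S = 700/2139 in ≈ 0.327 in; Ia = 140/2139 in ≈ 0.065 in

CN(III) from CN(II)=93: (23·93)/(10 + 0.13·93) = 213900/2209 ≈ 96.831
S = 1000/(213900/2209) − 10 = 700/2139 in ≈ 0.327 in
Ia = 0.2S: 0.2·0.327 = 0.065 in (exactly 140/2139)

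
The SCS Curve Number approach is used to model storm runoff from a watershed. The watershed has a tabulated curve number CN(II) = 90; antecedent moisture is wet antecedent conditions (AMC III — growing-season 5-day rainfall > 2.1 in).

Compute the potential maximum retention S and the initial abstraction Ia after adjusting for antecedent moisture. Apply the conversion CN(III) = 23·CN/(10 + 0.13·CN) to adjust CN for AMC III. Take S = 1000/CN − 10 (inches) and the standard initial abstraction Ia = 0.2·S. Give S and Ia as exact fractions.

S = 100/207 in ≈ 0.483 in; Ia = 20/207 in ≈ 0.097 in

CN(III) from CN(II)=90: (23·90)/(10 + 0.13·90) = 20700/217 ≈ 95.392
S = 1000/(20700/217) − 10 = 100/207 in ≈ 0.483 in
Ia = 0.2S: 0.2·0.483 = 0.097 in (exactly 20/207)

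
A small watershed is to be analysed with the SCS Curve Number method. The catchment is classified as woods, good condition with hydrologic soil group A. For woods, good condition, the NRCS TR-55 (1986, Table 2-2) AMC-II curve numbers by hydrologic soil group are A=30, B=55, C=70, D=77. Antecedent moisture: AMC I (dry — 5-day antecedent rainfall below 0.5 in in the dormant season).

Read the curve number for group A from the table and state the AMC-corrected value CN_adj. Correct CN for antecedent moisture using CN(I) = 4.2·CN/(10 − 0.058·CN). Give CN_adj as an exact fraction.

NRCS table: woods, good condition, soil group A → CN(II) = 30
Adjust CN=30 to AMC I: 4.2·30/(10 − 0.058·30) → 126 ÷ (413/50) = 900/59 ≈ 15.254

CN_adj = 900/59 ≈ 15.254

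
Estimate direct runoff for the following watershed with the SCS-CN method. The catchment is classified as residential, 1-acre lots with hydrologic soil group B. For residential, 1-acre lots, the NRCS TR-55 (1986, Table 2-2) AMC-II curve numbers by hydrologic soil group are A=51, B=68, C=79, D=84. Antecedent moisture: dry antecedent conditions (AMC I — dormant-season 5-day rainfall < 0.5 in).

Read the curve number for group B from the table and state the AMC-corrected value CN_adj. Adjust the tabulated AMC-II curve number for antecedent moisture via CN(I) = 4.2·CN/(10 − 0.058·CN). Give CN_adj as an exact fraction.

CN_adj = 35700/757 ≈ 47.160

NRCS table: residential, 1-acre lots, soil group B → CN(II) = 68
Dry (AMC I): CN(I) = 4.2·68/(10 − 0.058·68) = (1428/5)/(757/125) = 35700/757 ≈ 47.160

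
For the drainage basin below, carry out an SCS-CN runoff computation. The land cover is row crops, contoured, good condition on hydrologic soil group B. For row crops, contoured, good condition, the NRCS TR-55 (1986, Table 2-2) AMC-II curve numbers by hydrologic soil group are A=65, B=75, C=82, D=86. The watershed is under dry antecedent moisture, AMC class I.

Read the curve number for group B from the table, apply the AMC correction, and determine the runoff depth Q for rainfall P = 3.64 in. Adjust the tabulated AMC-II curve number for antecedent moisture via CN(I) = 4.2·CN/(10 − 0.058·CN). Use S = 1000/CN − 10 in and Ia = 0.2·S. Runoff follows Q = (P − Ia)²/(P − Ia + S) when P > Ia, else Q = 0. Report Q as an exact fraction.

NRCS table: row crops, contoured, good condition, soil group B → CN(II) = 75
Dry (AMC I): CN(I) = 4.2·75/(10 − 0.058·75) = 315/(113/20) = 6300/113 ≈ 55.752
Retention S: 1000/CN − 10 with CN=55.752 → S = 500/63 ≈ 7.937 in
Ia = 0.2S: 0.2·7.937 = 1.587 in (exactly 100/63)
Since P=3.640 > Ia=1.587: effective rainfall P−Ia = 3233/1575 in
Runoff Q = (P−Ia)²/(P−Ia+S) = (2.053)²/(2.053+7.937) = 10452289/24779475 ≈ 0.422 in

Q = 10452289/24779475 in ≈ 0.422 in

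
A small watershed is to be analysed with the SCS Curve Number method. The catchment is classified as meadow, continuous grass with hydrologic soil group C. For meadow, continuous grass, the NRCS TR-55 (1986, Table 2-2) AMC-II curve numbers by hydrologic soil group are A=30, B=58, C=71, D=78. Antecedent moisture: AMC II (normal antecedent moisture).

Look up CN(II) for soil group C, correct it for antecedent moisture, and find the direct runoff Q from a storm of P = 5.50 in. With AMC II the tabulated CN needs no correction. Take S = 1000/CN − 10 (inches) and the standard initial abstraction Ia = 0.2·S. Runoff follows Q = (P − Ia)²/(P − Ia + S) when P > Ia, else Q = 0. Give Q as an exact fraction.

NRCS table: meadow, continuous grass, soil group C → CN(II) = 71
CN(II) = 71; AMC II needs no correction.
S = 1000/71 − 10 = 290/71 in ≈ 4.085 in
Initial abstraction Ia = S/5 = (290/71)/5 = 58/71 ≈ 0.817 in
Since P=5.500 > Ia=0.817: effective rainfall P−Ia = 665/142 in
Runoff Q = (P−Ia)²/(P−Ia+S) = (4.683)²/(4.683+4.085) = 88445/35358 ≈ 2.501 in

Q = 88445/35358 in ≈ 2.501 in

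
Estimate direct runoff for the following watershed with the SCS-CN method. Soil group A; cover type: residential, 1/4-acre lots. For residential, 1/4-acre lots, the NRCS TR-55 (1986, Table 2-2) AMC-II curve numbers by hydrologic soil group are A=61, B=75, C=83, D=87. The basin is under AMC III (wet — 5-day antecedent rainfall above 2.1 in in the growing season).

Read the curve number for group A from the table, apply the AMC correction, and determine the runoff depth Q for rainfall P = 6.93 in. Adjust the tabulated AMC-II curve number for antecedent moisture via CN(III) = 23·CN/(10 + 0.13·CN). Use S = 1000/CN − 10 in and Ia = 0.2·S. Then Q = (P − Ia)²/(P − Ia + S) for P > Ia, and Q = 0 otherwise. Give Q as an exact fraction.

NRCS table: residential, 1/4-acre lots, soil group A → CN(II) = 61
CN(III) from CN(II)=61: (23·61)/(10 + 0.13·61) = 140300/1793 ≈ 78.249
Retention S: 1000/CN − 10 with CN=78.249 → S = 3900/1403 ≈ 2.780 in
Initial abstraction Ia = S/5 = (3900/1403)/5 = 780/1403 ≈ 0.556 in
Since P=6.930 > Ia=0.556: effective rainfall P−Ia = 894279/140300 in
Q = (894279/140300)²/((894279/140300) + 3900/1403) = (799734929841/19684090000)/(1284279/140300) = 266578309947/60061447900 in ≈ 4.438 in

Q = 266578309947/60061447900 in ≈ 4.438 in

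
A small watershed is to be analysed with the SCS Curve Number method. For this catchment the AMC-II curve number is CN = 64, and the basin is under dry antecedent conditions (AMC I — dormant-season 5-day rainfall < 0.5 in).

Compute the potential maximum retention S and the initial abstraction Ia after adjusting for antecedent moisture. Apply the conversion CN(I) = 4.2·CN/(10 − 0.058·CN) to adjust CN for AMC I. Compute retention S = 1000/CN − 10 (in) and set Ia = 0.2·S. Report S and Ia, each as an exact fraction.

S = 375/28 in ≈ 13.393 in; Ia = 75/28 in ≈ 2.679 in

CN(I) from CN(II)=64: (4.2·64)/(10 − 0.058·64) = 5600/131 ≈ 42.748
Retention S: 1000/CN − 10 with CN=42.748 → S = 375/28 ≈ 13.393 in
Ia = 0.2S: 0.2·13.393 = 2.679 in (exactly 75/28)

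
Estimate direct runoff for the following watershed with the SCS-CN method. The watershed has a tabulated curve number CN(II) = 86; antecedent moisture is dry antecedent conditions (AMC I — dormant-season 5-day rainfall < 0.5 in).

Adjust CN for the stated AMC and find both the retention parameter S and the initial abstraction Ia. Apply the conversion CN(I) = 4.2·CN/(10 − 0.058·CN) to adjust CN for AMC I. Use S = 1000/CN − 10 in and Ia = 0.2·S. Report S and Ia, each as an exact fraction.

S = 500/129 in ≈ 3.876 in; Ia = 100/129 in ≈ 0.775 in

Adjust CN=86 to AMC I: 4.2·86/(10 − 0.058·86) → (1806/5) ÷ (1253/250) = 12900/179 ≈ 72.067
Max retention: S = 1000/(12900/179) − 10 = 500/129 in (≈ 3.876 in)
Ia = 0.2·(500/129) = 100/129 in ≈ 0.775 in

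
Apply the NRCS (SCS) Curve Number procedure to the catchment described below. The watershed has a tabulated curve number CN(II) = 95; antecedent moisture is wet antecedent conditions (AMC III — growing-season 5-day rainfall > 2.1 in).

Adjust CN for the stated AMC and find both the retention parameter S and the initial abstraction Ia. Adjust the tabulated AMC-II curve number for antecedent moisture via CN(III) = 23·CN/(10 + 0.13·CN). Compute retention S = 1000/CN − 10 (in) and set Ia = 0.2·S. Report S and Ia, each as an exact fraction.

CN(III) from CN(II)=95: (23·95)/(10 + 0.13·95) = 43700/447 ≈ 97.763
Retention S: 1000/CN − 10 with CN=97.763 → S = 100/437 ≈ 0.229 in
Initial abstraction Ia = S/5 = (100/437)/5 = 20/437 ≈ 0.046 in

S = 100/437 in ≈ 0.229 in; Ia = 20/437 in ≈ 0.046 in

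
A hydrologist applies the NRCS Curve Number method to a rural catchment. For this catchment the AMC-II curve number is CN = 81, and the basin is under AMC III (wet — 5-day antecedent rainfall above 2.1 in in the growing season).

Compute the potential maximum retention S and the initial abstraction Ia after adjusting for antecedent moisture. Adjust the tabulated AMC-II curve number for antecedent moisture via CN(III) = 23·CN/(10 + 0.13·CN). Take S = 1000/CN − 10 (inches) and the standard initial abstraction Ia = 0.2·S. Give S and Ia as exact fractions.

Wet (AMC III): CN(III) = 23·81/(10 + 0.13·81) = 1863/(2053/100) = 186300/2053 ≈ 90.745
Retention S: 1000/CN − 10 with CN=90.745 → S = 1900/1863 ≈ 1.020 in
Ia = 0.2S: 0.2·1.020 = 0.204 in (exactly 380/1863)

S = 1900/1863 in ≈ 1.020 in; Ia = 380/1863 in ≈ 0.204 in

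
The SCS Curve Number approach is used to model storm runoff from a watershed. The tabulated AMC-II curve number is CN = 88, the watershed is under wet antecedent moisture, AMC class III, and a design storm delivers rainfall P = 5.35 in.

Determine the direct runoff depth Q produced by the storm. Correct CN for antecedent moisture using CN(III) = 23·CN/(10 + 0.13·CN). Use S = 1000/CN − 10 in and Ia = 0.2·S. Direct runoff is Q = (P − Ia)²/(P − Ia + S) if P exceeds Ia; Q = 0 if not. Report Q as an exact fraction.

CN(III) from CN(II)=88: (23·88)/(10 + 0.13·88) = 6325/67 ≈ 94.403
Retention S: 1000/CN − 10 with CN=94.403 → S = 150/253 ≈ 0.593 in
Initial abstraction Ia = S/5 = (150/253)/5 = 30/253 ≈ 0.119 in
P − Ia = 5.350 − 0.119 = 26471/5060 ≈ 5.231 in (> 0, runoff occurs)
Q: (26471/5060)² ÷ (29471/5060) = 700713841/149123260 in (≈ 4.699 in)

Q = 700713841/149123260 in ≈ 4.699 in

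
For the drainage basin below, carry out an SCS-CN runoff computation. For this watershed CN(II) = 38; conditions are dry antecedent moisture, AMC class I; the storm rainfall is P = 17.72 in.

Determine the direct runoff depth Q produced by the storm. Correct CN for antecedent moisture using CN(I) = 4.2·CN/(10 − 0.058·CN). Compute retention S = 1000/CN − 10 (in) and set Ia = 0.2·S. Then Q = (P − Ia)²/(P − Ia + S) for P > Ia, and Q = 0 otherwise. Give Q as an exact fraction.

Adjust CN=38 to AMC I: 4.2·38/(10 − 0.058·38) → (798/5) ÷ (1949/250) = 39900/1949 ≈ 20.472
Max retention: S = 1000/(39900/1949) − 10 = 15500/399 in (≈ 38.847 in)
Initial abstraction Ia = S/5 = (15500/399)/5 = 3100/399 ≈ 7.769 in
Since P=17.720 > Ia=7.769: effective rainfall P−Ia = 99257/9975 in
Runoff Q = (P−Ia)²/(P−Ia+S) = (9.951)²/(9.951+38.847) = 9851952049/4855401075 ≈ 2.029 in

Q = 9851952049/4855401075 in ≈ 2.029 in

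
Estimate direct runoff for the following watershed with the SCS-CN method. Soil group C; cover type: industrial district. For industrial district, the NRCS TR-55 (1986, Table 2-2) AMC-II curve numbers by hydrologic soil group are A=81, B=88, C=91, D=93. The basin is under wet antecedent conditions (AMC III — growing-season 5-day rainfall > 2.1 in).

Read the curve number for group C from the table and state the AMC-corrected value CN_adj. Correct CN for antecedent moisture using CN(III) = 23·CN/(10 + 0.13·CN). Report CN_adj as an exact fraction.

CN_adj = 209300/2183 ≈ 95.877

NRCS table: industrial district, soil group C → CN(II) = 91
Wet (AMC III): CN(III) = 23·91/(10 + 0.13·91) = 2093/(2183/100) = 209300/2183 ≈ 95.877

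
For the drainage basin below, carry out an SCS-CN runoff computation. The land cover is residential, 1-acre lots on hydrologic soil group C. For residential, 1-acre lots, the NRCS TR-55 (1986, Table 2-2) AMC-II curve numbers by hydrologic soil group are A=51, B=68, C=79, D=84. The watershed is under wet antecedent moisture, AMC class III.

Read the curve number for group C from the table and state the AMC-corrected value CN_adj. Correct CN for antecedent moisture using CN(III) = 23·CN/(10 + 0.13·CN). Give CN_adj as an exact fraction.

CN_adj = 181700/2027 ≈ 89.640

NRCS table: residential, 1-acre lots, soil group C → CN(II) = 79
Wet (AMC III): CN(III) = 23·79/(10 + 0.13·79) = 1817/(2027/100) = 181700/2027 ≈ 89.640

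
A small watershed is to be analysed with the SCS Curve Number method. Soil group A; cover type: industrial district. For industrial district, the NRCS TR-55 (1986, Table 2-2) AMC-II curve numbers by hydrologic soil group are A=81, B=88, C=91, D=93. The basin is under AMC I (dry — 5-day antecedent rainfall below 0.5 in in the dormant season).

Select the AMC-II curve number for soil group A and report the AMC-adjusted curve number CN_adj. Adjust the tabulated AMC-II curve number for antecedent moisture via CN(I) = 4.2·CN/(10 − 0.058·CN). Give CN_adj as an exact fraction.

NRCS table: industrial district, soil group A → CN(II) = 81
CN(I) from CN(II)=81: (4.2·81)/(10 − 0.058·81) = 170100/2651 ≈ 64.164

CN_adj = 170100/2651 ≈ 64.164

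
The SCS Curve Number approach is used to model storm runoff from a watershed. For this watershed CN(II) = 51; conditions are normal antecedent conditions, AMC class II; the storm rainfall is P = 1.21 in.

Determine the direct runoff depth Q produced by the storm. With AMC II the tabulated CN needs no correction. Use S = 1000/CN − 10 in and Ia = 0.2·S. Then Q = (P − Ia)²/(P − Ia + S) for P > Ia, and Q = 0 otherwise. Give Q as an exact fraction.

Average conditions: CN = 51 (no AMC adjustment).
S = 1000/51 − 10 = 490/51 in ≈ 9.608 in
Ia = 0.2S: 0.2·9.608 = 1.922 in (exactly 98/51)
P = 1.210 ≤ Ia = 1.922 in: entire storm abstracted, Q = 0.

Q = 0 in ≈ 0.000 in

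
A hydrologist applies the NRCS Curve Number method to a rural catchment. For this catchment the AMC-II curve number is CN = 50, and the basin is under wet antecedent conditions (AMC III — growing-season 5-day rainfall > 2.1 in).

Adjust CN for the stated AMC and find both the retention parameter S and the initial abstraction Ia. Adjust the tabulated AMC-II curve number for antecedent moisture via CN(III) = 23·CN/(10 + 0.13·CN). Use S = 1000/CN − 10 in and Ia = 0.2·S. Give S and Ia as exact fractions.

CN(III) from CN(II)=50: (23·50)/(10 + 0.13·50) = 2300/33 ≈ 69.697
Max retention: S = 1000/(2300/33) − 10 = 100/23 in (≈ 4.348 in)
Ia = 0.2·(100/23) = 20/23 in ≈ 0.870 in

S = 100/23 in ≈ 4.348 in; Ia = 20/23 in ≈ 0.870 in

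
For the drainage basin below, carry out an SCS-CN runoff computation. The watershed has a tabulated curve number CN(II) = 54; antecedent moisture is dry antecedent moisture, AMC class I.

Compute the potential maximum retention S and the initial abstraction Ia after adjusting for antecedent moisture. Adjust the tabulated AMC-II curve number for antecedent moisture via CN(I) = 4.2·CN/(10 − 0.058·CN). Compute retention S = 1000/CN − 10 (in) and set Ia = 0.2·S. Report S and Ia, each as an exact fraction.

CN(I) from CN(II)=54: (4.2·54)/(10 − 0.058·54) = 56700/1717 ≈ 33.023
S = 1000/(56700/1717) − 10 = 11500/567 in ≈ 20.282 in
Initial abstraction Ia = S/5 = (11500/567)/5 = 2300/567 ≈ 4.056 in

S = 11500/567 in ≈ 20.282 in; Ia = 2300/567 in ≈ 4.056 in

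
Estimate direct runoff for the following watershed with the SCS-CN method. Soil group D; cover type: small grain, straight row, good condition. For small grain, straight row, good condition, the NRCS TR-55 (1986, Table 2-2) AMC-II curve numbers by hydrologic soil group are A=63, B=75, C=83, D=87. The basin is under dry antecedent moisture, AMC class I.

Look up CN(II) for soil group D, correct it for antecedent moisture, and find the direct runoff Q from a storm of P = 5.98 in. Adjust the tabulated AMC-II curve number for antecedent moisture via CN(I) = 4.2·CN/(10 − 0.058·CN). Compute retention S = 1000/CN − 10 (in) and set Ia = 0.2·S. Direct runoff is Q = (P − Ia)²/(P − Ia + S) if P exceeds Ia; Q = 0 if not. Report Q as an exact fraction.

NRCS table: small grain, straight row, good condition, soil group D → CN(II) = 87
CN(I) from CN(II)=87: (4.2·87)/(10 − 0.058·87) = 182700/2477 ≈ 73.759
Max retention: S = 1000/(182700/2477) − 10 = 6500/1827 in (≈ 3.558 in)
Ia = 0.2S: 0.2·3.558 = 0.712 in (exactly 1300/1827)
Since P=5.980 > Ia=0.712: effective rainfall P−Ia = 481273/91350 in
Q = (481273/91350)²/((481273/91350) + 6500/1827) = (231623700529/8344822500)/(806273/91350) = 17817207733/5665618350 in ≈ 3.145 in

Q = 17817207733/5665618350 in ≈ 3.145 in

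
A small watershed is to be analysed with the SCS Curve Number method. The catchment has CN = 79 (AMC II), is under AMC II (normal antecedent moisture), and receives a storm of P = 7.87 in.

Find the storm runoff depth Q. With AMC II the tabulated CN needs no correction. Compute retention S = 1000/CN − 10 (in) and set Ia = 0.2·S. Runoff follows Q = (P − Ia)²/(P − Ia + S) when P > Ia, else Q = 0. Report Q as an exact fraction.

Q = 3360868729/623886700 in ≈ 5.387 in

Average conditions: CN = 79 (no AMC adjustment).
Max retention: S = 1000/79 − 10 = 210/79 in (≈ 2.658 in)
Initial abstraction Ia = S/5 = (210/79)/5 = 42/79 ≈ 0.532 in
P − Ia = 7.870 − 0.532 = 57973/7900 ≈ 7.338 in (> 0, runoff occurs)
Runoff Q = (P−Ia)²/(P−Ia+S) = (7.338)²/(7.338+2.658) = 3360868729/623886700 ≈ 5.387 in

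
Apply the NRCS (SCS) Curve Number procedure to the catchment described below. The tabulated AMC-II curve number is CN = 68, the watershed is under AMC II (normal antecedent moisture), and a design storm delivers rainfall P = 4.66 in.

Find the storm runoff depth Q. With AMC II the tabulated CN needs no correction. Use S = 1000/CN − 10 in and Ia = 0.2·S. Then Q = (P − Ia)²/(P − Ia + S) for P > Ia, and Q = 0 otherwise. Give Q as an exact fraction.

Q = 9991921/6086850 in ≈ 1.642 in

Average conditions: CN = 68 (no AMC adjustment).
S = 1000/68 − 10 = 80/17 in ≈ 4.706 in
Ia = 0.2·(80/17) = 16/17 in ≈ 0.941 in
Since P=4.660 > Ia=0.941: effective rainfall P−Ia = 3161/850 in
Q = (3161/850)²/((3161/850) + 80/17) = (9991921/722500)/(7161/850) = 9991921/6086850 in ≈ 1.642 in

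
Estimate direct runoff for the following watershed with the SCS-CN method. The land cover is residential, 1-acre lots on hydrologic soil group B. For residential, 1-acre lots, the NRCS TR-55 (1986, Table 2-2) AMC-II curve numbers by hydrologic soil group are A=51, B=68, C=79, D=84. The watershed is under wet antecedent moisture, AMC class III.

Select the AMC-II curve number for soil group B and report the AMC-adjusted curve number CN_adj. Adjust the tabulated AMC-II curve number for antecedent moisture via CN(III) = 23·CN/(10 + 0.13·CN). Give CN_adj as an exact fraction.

CN_adj = 39100/471 ≈ 83.015

NRCS table: residential, 1-acre lots, soil group B → CN(II) = 68
CN(III) from CN(II)=68: (23·68)/(10 + 0.13·68) = 39100/471 ≈ 83.015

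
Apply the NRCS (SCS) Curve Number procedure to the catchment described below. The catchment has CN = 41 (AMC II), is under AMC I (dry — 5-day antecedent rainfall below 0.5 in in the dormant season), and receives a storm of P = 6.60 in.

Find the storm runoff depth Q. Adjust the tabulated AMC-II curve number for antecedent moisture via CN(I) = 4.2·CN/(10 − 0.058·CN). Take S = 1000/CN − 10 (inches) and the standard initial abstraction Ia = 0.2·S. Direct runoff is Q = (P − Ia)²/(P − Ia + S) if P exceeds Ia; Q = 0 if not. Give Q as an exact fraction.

Dry (AMC I): CN(I) = 4.2·41/(10 − 0.058·41) = (861/5)/(3811/500) = 86100/3811 ≈ 22.592
S = 1000/(86100/3811) − 10 = 29500/861 in ≈ 34.262 in
Ia = 0.2·(29500/861) = 5900/861 in ≈ 6.852 in
P = 6.600 ≤ Ia = 6.852 in: entire storm abstracted, Q = 0.

Q = 0 in ≈ 0.000 in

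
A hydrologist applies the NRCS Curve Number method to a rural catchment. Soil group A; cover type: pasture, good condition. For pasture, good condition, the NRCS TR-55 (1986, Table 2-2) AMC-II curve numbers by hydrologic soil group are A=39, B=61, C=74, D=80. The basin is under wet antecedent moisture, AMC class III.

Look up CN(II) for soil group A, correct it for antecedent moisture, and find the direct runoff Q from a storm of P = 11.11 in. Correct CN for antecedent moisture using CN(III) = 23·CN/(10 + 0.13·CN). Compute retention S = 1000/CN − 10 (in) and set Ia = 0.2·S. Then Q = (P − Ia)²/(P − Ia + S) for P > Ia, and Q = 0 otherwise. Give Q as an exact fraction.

NRCS table: pasture, good condition, soil group A → CN(II) = 39
CN(III) from CN(II)=39: (23·39)/(10 + 0.13·39) = 89700/1507 ≈ 59.522
Max retention: S = 1000/(89700/1507) − 10 = 6100/897 in (≈ 6.800 in)
Ia = 0.2S: 0.2·6.800 = 1.360 in (exactly 1220/897)
Since P=11.110 > Ia=1.360: effective rainfall P−Ia = 874567/89700 in
Q: (874567/89700)² ÷ (1484567/89700) = 764867437489/133165659900 in (≈ 5.744 in)

Q = 764867437489/133165659900 in ≈ 5.744 in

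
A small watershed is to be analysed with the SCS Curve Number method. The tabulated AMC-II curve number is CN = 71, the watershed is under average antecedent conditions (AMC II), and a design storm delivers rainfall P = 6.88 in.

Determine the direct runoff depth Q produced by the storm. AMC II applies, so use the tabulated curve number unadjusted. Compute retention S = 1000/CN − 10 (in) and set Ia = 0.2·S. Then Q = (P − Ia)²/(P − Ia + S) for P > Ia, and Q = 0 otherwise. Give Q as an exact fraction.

Q = 28955161/7992825 in ≈ 3.623 in

Average conditions: CN = 71 (no AMC adjustment).
Retention S: 1000/CN − 10 with CN=71.000 → S = 290/71 ≈ 4.085 in
Ia = 0.2S: 0.2·4.085 = 0.817 in (exactly 58/71)
P − Ia = 6.880 − 0.817 = 10762/1775 ≈ 6.063 in (> 0, runoff occurs)
Q = (10762/1775)²/((10762/1775) + 290/71) = (115820644/3150625)/(18012/1775) = 28955161/7992825 in ≈ 3.623 in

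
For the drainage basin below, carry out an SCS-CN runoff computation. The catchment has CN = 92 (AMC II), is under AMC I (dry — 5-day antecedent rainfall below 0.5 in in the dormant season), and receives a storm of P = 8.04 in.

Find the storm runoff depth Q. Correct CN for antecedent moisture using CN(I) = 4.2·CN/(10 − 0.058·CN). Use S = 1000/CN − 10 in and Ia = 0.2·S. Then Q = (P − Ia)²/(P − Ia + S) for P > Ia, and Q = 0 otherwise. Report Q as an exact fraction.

Q = 8479278889/1413777225 in ≈ 5.998 in

CN(I) from CN(II)=92: (4.2·92)/(10 − 0.058·92) = 48300/583 ≈ 82.847
Max retention: S = 1000/(48300/583) − 10 = 1000/483 in (≈ 2.070 in)
Ia = 0.2·(1000/483) = 200/483 in ≈ 0.414 in
Since P=8.040 > Ia=0.414: effective rainfall P−Ia = 92083/12075 in
Runoff Q = (P−Ia)²/(P−Ia+S) = (7.626)²/(7.626+2.070) = 8479278889/1413777225 ≈ 5.998 in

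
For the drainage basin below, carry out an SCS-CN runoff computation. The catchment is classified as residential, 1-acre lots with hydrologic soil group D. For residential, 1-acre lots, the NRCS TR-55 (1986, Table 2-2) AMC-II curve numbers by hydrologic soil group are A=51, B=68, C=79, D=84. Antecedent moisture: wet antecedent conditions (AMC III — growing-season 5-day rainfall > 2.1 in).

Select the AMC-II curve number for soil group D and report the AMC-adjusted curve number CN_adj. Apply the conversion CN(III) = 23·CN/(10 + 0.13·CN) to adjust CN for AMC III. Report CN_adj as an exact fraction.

NRCS table: residential, 1-acre lots, soil group D → CN(II) = 84
CN(III) from CN(II)=84: (23·84)/(10 + 0.13·84) = 48300/523 ≈ 92.352

CN_adj = 48300/523 ≈ 92.352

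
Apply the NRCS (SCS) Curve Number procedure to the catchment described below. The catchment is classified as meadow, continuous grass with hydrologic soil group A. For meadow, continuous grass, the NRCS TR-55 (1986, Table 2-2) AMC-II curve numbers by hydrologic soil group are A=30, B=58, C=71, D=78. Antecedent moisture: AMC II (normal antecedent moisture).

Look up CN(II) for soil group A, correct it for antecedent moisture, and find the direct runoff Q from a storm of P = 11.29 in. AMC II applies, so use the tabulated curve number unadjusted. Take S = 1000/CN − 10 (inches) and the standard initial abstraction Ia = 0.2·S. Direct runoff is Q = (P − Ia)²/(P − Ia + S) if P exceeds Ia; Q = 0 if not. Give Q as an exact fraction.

Q = 3948169/2696100 in ≈ 1.464 in

NRCS table: meadow, continuous grass, soil group A → CN(II) = 30
AMC II — tabulated CN = 30 applies directly.
Retention S: 1000/CN − 10 with CN=30.000 → S = 70/3 ≈ 23.333 in
Ia = 0.2S: 0.2·23.333 = 4.667 in (exactly 14/3)
P − Ia = 11.290 − 4.667 = 1987/300 ≈ 6.623 in (> 0, runoff occurs)
Runoff Q = (P−Ia)²/(P−Ia+S) = (6.623)²/(6.623+23.333) = 3948169/2696100 ≈ 1.464 in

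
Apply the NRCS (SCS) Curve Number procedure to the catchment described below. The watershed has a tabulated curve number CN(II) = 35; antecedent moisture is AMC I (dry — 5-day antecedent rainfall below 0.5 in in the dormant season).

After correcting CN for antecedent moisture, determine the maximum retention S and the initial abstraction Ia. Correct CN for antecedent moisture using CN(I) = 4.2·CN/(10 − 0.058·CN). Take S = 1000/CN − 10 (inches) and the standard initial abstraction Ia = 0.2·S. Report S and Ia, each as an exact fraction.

Dry (AMC I): CN(I) = 4.2·35/(10 − 0.058·35) = 147/(797/100) = 14700/797 ≈ 18.444
Max retention: S = 1000/(14700/797) − 10 = 6500/147 in (≈ 44.218 in)
Initial abstraction Ia = S/5 = (6500/147)/5 = 1300/147 ≈ 8.844 in

S = 6500/147 in ≈ 44.218 in; Ia = 1300/147 in ≈ 8.844 in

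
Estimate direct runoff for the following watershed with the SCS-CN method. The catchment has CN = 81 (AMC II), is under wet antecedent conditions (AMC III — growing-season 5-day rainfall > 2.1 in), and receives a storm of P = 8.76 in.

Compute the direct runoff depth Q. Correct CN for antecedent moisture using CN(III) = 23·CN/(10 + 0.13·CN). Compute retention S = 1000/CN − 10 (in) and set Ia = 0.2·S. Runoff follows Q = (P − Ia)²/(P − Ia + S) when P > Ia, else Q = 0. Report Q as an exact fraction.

Wet (AMC III): CN(III) = 23·81/(10 + 0.13·81) = 1863/(2053/100) = 186300/2053 ≈ 90.745
Max retention: S = 1000/(186300/2053) − 10 = 1900/1863 in (≈ 1.020 in)
Initial abstraction Ia = S/5 = (1900/1863)/5 = 380/1863 ≈ 0.204 in
Excess rainfall: 8.760 − 0.204 = 8.556 in; P > Ia so Q > 0
Q: (398497/46575)² ÷ (445997/46575) = 158799859009/20772310275 in (≈ 7.645 in)

Q = 158799859009/20772310275 in ≈ 7.645 in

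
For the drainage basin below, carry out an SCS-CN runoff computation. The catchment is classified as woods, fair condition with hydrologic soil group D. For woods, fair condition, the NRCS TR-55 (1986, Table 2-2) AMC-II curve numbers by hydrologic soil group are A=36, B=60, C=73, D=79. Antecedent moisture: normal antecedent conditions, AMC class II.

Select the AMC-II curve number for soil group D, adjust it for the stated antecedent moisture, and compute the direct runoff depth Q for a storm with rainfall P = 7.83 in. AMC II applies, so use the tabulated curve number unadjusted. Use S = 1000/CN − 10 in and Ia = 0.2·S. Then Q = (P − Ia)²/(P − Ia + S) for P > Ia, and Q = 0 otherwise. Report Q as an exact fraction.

NRCS table: woods, fair condition, soil group D → CN(II) = 79
AMC II — tabulated CN = 79 applies directly.
Retention S: 1000/CN − 10 with CN=79.000 → S = 210/79 ≈ 2.658 in
Ia = 0.2S: 0.2·2.658 = 0.532 in (exactly 42/79)
P − Ia = 7.830 − 0.532 = 57657/7900 ≈ 7.298 in (> 0, runoff occurs)
Q: (57657/7900)² ÷ (78657/7900) = 1108109883/207130100 in (≈ 5.350 in)

Q = 1108109883/207130100 in ≈ 5.350 in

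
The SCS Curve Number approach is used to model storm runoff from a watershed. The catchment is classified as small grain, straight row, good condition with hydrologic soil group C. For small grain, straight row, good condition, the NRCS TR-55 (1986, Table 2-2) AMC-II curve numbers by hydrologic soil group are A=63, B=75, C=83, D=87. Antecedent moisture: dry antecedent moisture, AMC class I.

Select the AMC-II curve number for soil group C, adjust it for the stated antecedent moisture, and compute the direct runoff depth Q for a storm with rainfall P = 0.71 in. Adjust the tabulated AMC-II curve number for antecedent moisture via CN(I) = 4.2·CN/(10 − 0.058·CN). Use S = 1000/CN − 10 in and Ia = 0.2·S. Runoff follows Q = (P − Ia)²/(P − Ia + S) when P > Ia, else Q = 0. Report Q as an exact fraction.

Q = 0 in ≈ 0.000 in

NRCS table: small grain, straight row, good condition, soil group C → CN(II) = 83
Adjust CN=83 to AMC I: 4.2·83/(10 − 0.058·83) → (1743/5) ÷ (2593/500) = 174300/2593 ≈ 67.219
Retention S: 1000/CN − 10 with CN=67.219 → S = 8500/1743 ≈ 4.877 in
Ia = 0.2S: 0.2·4.877 = 0.975 in (exactly 1700/1743)
P = 0.710 ≤ Ia = 0.975 in: entire storm abstracted, Q = 0.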